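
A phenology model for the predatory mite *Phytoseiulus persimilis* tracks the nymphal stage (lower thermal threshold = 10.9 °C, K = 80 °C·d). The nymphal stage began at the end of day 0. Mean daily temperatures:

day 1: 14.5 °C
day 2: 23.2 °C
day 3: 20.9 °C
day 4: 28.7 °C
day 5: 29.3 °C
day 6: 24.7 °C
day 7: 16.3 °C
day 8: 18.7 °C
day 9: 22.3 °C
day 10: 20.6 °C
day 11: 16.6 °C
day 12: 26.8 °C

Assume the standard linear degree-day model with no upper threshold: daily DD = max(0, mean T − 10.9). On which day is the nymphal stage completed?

day 7

Daily DD above 10.9 °C: 3.6, 12.3, 10.0, 17.8, 18.4, 13.8, 5.4, 7.8, 11.4, 9.7, 5.7, 15.9.
Cumulative: 3.6, 15.9, 25.9, 43.7, 62.1, 75.9, 81.3, 89.1, 100.5, 110.2, 115.9, 131.8.
The total first reaches 80 DD on day 7.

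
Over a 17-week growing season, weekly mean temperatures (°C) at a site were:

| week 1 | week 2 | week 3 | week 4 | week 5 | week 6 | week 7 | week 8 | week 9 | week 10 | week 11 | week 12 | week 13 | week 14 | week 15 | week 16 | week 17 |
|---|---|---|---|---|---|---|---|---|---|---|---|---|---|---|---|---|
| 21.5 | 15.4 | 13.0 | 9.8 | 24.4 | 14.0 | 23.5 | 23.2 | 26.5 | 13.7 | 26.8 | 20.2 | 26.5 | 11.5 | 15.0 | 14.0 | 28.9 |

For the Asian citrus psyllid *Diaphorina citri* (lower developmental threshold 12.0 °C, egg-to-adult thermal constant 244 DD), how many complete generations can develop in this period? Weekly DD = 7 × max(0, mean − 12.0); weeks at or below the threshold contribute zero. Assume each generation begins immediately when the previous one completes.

3 generations

Weekly DD (7 × max(0, T̄ − 12.0)): 66.5, 23.8, 7.0, 0.0, 86.8, 14.0, 80.5, 78.4, 101.5, 11.9, 103.6, 57.4, 101.5, 0.0, 21.0, 14.0, 118.3.
Season total = 886.2 DD.
Complete generations = ⌊886.2 / 244⌋ = 3.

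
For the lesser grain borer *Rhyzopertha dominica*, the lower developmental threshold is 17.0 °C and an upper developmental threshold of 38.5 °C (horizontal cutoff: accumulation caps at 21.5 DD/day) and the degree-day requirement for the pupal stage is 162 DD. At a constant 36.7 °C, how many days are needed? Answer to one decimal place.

8.2 days

Daily accumulation = 36.7 − 17.0 = 19.7 DD/day.
Duration = 162 / 19.7 = 8.223 ≈ 8.2 days.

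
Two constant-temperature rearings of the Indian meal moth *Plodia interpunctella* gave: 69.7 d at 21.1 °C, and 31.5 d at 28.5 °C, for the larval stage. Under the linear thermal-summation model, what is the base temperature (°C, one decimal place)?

15.0 °C

Linear rate model ⇒ the product D·(T − T_b) is constant across temperatures.
69.7·(21.1 − T_b) = 31.5·(28.5 − T_b)
T_b = (69.7·21.1 − 31.5·28.5) / (69.7 − 31.5) = 572.92 / 38.2 = 14.998 °C ≈ 15.0 °C.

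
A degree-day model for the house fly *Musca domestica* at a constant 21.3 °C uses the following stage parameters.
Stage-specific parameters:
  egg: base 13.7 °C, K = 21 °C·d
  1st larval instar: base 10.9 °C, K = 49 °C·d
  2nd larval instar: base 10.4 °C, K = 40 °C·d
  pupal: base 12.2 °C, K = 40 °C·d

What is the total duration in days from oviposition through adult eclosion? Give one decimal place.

15.5 days

egg: 21 / (21.3 − 13.7) = 21 / 7.6 = 2.763 d.
1st larval instar: 49 / (21.3 − 10.9) = 49 / 10.4 = 4.712 d.
2nd larval instar: 40 / (21.3 − 10.4) = 40 / 10.9 = 3.670 d.
pupal: 40 / (21.3 − 12.2) = 40 / 9.1 = 4.396 d.
Sum = 15.540 ≈ 15.5 days.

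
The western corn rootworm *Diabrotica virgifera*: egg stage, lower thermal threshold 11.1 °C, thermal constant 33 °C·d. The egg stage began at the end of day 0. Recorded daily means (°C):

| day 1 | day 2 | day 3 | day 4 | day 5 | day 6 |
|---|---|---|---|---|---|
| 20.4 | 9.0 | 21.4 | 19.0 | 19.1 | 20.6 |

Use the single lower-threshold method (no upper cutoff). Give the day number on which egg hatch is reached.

Daily DD above 11.1 °C: 9.3, 0.0, 10.3, 7.9, 8.0, 9.5.
Cumulative: 9.3, 9.3, 19.6, 27.5, 35.5, 45.0.
The total first reaches 33 DD on day 5.

day 5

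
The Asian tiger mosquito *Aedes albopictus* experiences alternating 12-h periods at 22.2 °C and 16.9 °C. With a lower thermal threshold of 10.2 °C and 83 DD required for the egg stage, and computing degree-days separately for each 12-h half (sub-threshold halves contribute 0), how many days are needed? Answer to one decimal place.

Day half: max(0, 22.2 − 10.2) × 0.5 = 12.0 × 0.5 = 6.00 DD.
Night half: max(0, 16.9 − 10.2) × 0.5 = 6.7 × 0.5 = 3.35 DD.
Per 24 h: 9.35 DD/day.
Duration = 83 / 9.35 = 8.877 ≈ 8.9 days.

8.9 days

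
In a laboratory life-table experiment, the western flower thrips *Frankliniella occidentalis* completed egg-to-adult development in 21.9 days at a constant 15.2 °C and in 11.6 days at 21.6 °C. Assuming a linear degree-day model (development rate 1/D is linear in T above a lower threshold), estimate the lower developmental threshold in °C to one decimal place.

8.0 °C

Equal thermal constants: D₁(T₁ − T_b) = D₂(T₂ − T_b).
21.9·(15.2 − T_b) = 11.6·(21.6 − T_b)
T_b = (21.9·15.2 − 11.6·21.6) / (21.9 − 11.6) = 82.32 / 10.3 = 7.992 °C ≈ 8.0 °C.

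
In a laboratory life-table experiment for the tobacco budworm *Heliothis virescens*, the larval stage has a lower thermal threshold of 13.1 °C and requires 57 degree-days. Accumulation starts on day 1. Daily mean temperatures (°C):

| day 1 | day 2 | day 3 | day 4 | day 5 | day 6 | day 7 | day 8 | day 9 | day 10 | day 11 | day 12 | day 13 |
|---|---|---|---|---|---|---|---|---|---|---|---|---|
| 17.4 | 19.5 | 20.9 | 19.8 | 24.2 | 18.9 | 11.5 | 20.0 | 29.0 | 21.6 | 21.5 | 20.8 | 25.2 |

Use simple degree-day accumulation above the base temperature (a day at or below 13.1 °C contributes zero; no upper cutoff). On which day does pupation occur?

Daily DD above 13.1 °C: 4.3, 6.4, 7.8, 6.7, 11.1, 5.8, 0.0, 6.9, 15.9, 8.5, 8.4, 7.7, 12.1.
Cumulative: 4.3, 10.7, 18.5, 25.2, 36.3, 42.1, 42.1, 49.0, 64.9, 73.4, 81.8, 89.5, 101.6.
The total first reaches 57 DD on day 9.

day 9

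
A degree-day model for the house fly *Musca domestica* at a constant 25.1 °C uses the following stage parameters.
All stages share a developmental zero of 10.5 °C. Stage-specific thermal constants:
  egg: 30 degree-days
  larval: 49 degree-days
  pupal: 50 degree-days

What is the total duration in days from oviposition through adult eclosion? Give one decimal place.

8.8 days

Daily accumulation at 25.1 °C = 25.1 − 10.5 = 14.6 DD/day.
Total K = 30 + 49 + 50 = 129 DD.
Total duration = 129 / 14.6 = 8.836 ≈ 8.8 days.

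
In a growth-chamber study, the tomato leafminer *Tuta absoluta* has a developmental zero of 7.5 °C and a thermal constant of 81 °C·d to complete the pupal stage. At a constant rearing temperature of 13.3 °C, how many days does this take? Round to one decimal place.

Daily accumulation = 13.3 − 7.5 = 5.8 DD/day.
Duration = 81 / 5.8 = 13.966 ≈ 14.0 days.

14.0 days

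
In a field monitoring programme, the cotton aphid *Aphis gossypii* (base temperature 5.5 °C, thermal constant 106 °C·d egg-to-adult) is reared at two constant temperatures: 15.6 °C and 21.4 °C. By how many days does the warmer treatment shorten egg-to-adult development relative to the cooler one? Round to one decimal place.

3.8 days

At 15.6 °C: 106 / (15.6 − 5.5) = 106 / 10.1 = 10.495 d.
At 21.4 °C: 106 / (21.4 − 5.5) = 106 / 15.9 = 6.667 d.
Difference = |10.495 − 6.667| = 3.828 ≈ 3.8 days.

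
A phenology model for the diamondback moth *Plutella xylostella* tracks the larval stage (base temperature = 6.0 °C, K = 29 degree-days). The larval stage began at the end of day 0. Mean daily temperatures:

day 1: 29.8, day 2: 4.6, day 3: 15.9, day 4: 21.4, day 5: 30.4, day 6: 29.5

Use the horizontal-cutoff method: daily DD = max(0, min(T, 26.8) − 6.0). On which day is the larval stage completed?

Daily DD above 6.0 °C (capped at 20.8): 20.8, 0.0, 9.9, 15.4, 20.8, 20.8.
Cumulative: 20.8, 20.8, 30.7, 46.1, 66.9, 87.7.
The total first reaches 29 DD on day 3.

day 3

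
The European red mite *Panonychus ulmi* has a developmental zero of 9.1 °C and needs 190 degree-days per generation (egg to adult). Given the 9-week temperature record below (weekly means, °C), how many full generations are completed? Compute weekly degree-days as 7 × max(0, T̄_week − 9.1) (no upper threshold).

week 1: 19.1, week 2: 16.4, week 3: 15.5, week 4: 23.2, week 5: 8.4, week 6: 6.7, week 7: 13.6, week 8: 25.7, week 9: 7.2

Weekly DD (7 × max(0, T̄ − 9.1)): 70.0, 51.1, 44.8, 98.7, 0.0, 0.0, 31.5, 116.2, 0.0.
Season total = 412.3 DD.
Complete generations = ⌊412.3 / 190⌋ = 2.

2 generations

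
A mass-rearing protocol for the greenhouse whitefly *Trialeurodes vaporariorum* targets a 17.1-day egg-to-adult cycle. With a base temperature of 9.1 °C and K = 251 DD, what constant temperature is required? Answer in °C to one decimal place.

Required daily accumulation = 251 / 17.1 = 14.678 DD/day.
T = T_base + 14.678 = 9.1 + 14.678 = 23.778 ≈ 23.8 °C.

23.8 °C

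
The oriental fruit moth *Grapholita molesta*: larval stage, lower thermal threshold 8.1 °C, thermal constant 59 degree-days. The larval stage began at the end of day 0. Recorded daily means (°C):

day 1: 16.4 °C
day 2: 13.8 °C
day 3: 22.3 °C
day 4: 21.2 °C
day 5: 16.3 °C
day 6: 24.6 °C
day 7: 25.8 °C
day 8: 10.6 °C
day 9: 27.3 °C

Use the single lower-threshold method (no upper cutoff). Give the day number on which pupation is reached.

day 6

Daily DD above 8.1 °C: 8.3, 5.7, 14.2, 13.1, 8.2, 16.5, 17.7, 2.5, 19.2.
Cumulative: 8.3, 14.0, 28.2, 41.3, 49.5, 66.0, 83.7, 86.2, 105.4.
The total first reaches 59 DD on day 6.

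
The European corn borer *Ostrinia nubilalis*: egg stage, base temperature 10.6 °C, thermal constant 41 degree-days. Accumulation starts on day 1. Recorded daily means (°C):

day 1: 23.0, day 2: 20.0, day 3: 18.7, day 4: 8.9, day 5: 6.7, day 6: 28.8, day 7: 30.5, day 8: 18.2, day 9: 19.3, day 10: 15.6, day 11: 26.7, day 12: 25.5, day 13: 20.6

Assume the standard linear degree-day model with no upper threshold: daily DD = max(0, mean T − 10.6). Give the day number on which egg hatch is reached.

Daily DD above 10.6 °C: 12.4, 9.4, 8.1, 0.0, 0.0, 18.2, 19.9, 7.6, 8.7, 5.0, 16.1, 14.9, 10.0.
Cumulative: 12.4, 21.8, 29.9, 29.9, 29.9, 48.1, 68.0, 75.6, 84.3, 89.3, 105.4, 120.3, 130.3.
The total first reaches 41 DD on day 6.

day 6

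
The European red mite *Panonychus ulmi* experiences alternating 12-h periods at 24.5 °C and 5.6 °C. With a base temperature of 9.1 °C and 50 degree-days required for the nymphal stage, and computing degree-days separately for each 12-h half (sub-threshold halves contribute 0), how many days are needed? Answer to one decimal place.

6.5 days

Day half: max(0, 24.5 − 9.1) × 0.5 = 15.4 × 0.5 = 7.70 DD.
Night half: max(0, 5.6 − 9.1) × 0.5 = 0.0 × 0.5 = 0.00 DD.
Per 24 h: 7.70 DD/day.
Duration = 50 / 7.70 = 6.494 ≈ 6.5 days.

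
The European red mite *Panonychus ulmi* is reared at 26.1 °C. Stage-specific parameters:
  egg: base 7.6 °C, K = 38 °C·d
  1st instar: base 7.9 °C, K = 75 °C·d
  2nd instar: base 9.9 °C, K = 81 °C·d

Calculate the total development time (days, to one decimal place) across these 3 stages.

11.2 days

egg: 38 / (26.1 − 7.6) = 38 / 18.5 = 2.054 d.
1st instar: 75 / (26.1 − 7.9) = 75 / 18.2 = 4.121 d.
2nd instar: 81 / (26.1 − 9.9) = 81 / 16.2 = 5.000 d.
Sum = 11.175 ≈ 11.2 days.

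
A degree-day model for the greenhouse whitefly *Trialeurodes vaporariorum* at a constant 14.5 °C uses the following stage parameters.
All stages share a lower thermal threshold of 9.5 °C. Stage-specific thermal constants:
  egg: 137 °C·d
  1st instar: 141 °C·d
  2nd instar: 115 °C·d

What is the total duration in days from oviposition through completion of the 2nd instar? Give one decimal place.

78.6 days

Daily accumulation at 14.5 °C = 14.5 − 9.5 = 5.0 DD/day.
Total K = 137 + 141 + 115 = 393 DD.
Total duration = 393 / 5.0 = 78.600 ≈ 78.6 days.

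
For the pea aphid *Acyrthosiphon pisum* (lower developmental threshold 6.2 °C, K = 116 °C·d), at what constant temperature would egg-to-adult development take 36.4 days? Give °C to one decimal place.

9.4 °C

Required daily accumulation = 116 / 36.4 = 3.187 DD/day.
T = T_base + 3.187 = 6.2 + 3.187 = 9.387 ≈ 9.4 °C.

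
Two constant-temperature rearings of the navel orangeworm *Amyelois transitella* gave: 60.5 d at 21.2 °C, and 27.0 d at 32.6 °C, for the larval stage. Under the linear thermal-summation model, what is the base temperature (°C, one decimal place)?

Linear rate model ⇒ the product D·(T − T_b) is constant across temperatures.
60.5·(21.2 − T_b) = 27.0·(32.6 − T_b)
T_b = (60.5·21.2 − 27.0·32.6) / (60.5 − 27.0) = 402.40 / 33.5 = 12.012 °C ≈ 12.0 °C.

12.0 °C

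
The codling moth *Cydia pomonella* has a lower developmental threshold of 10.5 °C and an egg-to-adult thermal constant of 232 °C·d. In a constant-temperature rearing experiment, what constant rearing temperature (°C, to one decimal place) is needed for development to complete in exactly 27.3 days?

19.0 °C

Required daily accumulation = 232 / 27.3 = 8.498 DD/day.
T = T_base + 8.498 = 10.5 + 8.498 = 18.998 ≈ 19.0 °C.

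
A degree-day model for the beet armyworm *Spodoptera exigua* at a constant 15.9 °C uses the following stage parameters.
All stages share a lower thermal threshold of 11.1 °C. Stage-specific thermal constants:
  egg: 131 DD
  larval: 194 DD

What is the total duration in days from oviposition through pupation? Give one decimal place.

67.7 days

Daily accumulation at 15.9 °C = 15.9 − 11.1 = 4.8 DD/day.
Total K = 131 + 194 = 325 DD.
Total duration = 325 / 4.8 = 67.708 ≈ 67.7 days.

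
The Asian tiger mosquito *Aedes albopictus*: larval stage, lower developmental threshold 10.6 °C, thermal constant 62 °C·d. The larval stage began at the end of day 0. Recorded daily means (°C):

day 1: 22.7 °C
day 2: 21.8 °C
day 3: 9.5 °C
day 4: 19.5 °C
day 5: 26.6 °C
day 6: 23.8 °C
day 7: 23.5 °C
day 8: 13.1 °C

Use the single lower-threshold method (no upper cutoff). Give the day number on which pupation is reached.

day 7

Daily DD above 10.6 °C: 12.1, 11.2, 0.0, 8.9, 16.0, 13.2, 12.9, 2.5.
Cumulative: 12.1, 23.3, 23.3, 32.2, 48.2, 61.4, 74.3, 76.8.
The total first reaches 62 DD on day 7.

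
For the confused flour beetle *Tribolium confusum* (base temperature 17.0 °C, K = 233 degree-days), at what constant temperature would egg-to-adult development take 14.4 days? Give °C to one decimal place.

Required daily accumulation = 233 / 14.4 = 16.181 DD/day.
T = T_base + 16.181 = 17.0 + 16.181 = 33.181 ≈ 33.2 °C.

33.2 °C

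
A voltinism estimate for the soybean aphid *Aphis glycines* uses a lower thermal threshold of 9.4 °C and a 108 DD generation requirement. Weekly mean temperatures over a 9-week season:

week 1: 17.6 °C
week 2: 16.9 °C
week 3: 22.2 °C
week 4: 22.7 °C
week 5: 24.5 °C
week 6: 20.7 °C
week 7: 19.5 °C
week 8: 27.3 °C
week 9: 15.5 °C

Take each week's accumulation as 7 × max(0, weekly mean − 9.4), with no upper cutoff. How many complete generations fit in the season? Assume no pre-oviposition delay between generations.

6 generations

Weekly DD (7 × max(0, T̄ − 9.4)): 57.4, 52.5, 89.6, 93.1, 105.7, 79.1, 70.7, 125.3, 42.7.
Season total = 716.1 DD.
Complete generations = ⌊716.1 / 108⌋ = 6.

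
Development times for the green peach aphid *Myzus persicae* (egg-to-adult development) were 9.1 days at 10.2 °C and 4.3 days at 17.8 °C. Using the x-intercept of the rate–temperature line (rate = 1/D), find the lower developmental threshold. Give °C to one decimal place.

3.4 °C

Linear rate model ⇒ the product D·(T − T_b) is constant across temperatures.
9.1·(10.2 − T_b) = 4.3·(17.8 − T_b)
T_b = (9.1·10.2 − 4.3·17.8) / (9.1 − 4.3) = 16.28 / 4.8 = 3.392 °C ≈ 3.4 °C.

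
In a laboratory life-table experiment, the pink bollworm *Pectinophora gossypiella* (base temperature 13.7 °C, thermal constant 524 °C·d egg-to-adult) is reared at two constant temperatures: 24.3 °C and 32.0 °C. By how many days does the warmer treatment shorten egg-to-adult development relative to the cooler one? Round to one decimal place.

20.8 days

At 24.3 °C: 524 / (24.3 − 13.7) = 524 / 10.6 = 49.434 d.
At 32.0 °C: 524 / (32.0 − 13.7) = 524 / 18.3 = 28.634 d.
Difference = |49.434 − 28.634| = 20.800 ≈ 20.8 days.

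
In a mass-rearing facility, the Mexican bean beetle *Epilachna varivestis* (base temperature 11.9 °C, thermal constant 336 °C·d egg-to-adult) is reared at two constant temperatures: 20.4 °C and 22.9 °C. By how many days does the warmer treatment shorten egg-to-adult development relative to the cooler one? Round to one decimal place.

At 20.4 °C: 336 / (20.4 − 11.9) = 336 / 8.5 = 39.529 d.
At 22.9 °C: 336 / (22.9 − 11.9) = 336 / 11.0 = 30.545 d.
Difference = |39.529 − 30.545| = 8.984 ≈ 9.0 days.

9.0 days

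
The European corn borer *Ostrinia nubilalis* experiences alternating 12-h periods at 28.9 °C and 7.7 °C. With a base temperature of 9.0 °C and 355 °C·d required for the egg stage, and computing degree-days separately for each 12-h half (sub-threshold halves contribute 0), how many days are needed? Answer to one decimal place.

Day half: max(0, 28.9 − 9.0) × 0.5 = 19.9 × 0.5 = 9.95 DD.
Night half: max(0, 7.7 − 9.0) × 0.5 = 0.0 × 0.5 = 0.00 DD.
Per 24 h: 9.95 DD/day.
Duration = 355 / 9.95 = 35.678 ≈ 35.7 days.

35.7 days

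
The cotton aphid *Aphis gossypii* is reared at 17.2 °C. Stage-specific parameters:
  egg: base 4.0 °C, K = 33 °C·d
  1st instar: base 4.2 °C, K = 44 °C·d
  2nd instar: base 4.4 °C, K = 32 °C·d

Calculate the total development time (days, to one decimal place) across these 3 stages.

egg: 33 / (17.2 − 4.0) = 33 / 13.2 = 2.500 d.
1st instar: 44 / (17.2 − 4.2) = 44 / 13.0 = 3.385 d.
2nd instar: 32 / (17.2 − 4.4) = 32 / 12.8 = 2.500 d.
Sum = 8.385 ≈ 8.4 days.

8.4 days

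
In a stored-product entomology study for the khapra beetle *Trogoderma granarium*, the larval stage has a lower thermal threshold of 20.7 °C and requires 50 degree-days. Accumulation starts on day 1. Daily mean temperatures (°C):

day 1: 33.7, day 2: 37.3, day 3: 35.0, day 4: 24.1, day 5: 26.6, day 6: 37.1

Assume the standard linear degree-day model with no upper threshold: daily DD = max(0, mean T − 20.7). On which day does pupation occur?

day 5

Daily DD above 20.7 °C: 13.0, 16.6, 14.3, 3.4, 5.9, 16.4.
Cumulative: 13.0, 29.6, 43.9, 47.3, 53.2, 69.6.
The total first reaches 50 DD on day 5.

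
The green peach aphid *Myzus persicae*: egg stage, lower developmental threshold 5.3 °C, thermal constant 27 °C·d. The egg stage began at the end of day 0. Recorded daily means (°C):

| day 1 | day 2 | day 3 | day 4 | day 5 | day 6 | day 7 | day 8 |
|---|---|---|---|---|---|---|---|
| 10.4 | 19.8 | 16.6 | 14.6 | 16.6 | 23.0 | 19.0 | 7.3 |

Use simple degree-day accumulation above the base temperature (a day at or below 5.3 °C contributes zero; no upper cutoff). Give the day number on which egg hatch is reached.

Daily DD above 5.3 °C: 5.1, 14.5, 11.3, 9.3, 11.3, 17.7, 13.7, 2.0.
Cumulative: 5.1, 19.6, 30.9, 40.2, 51.5, 69.2, 82.9, 84.9.
The total first reaches 27 DD on day 3.

day 3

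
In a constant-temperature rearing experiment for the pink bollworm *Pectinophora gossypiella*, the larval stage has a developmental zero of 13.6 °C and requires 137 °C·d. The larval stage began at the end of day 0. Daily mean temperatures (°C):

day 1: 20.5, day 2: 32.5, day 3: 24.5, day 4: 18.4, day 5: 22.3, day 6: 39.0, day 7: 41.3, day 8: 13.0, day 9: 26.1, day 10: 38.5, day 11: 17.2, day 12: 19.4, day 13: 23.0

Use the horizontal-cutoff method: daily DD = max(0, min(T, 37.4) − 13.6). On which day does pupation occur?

day 11

Daily DD above 13.6 °C (capped at 23.8): 6.9, 18.9, 10.9, 4.8, 8.7, 23.8, 23.8, 0.0, 12.5, 23.8, 3.6, 5.8, 9.4.
Cumulative: 6.9, 25.8, 36.7, 41.5, 50.2, 74.0, 97.8, 97.8, 110.3, 134.1, 137.7, 143.5, 152.9.
The total first reaches 137 DD on day 11.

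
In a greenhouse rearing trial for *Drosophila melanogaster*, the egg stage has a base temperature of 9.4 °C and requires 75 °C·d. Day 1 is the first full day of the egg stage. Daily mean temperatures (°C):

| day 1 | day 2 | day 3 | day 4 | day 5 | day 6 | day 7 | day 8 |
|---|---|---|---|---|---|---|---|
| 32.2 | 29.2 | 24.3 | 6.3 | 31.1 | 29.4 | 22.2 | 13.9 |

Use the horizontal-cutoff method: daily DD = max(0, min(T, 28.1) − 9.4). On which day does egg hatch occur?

Daily DD above 9.4 °C (capped at 18.7): 18.7, 18.7, 14.9, 0.0, 18.7, 18.7, 12.8, 4.5.
Cumulative: 18.7, 37.4, 52.3, 52.3, 71.0, 89.7, 102.5, 107.0.
The total first reaches 75 DD on day 6.

day 6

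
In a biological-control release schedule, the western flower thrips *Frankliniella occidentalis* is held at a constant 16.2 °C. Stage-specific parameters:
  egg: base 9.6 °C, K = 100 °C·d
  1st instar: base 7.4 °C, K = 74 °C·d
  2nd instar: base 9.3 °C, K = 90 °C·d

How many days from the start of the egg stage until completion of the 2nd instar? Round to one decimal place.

egg: 100 / (16.2 − 9.6) = 100 / 6.6 = 15.152 d.
1st instar: 74 / (16.2 − 7.4) = 74 / 8.8 = 8.409 d.
2nd instar: 90 / (16.2 − 9.3) = 90 / 6.9 = 13.043 d.
Sum = 36.604 ≈ 36.6 days.

36.6 days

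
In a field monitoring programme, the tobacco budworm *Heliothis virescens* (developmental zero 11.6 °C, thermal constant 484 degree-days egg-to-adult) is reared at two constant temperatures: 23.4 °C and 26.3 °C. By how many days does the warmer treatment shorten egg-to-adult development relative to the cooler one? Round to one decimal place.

At 23.4 °C: 484 / (23.4 − 11.6) = 484 / 11.8 = 41.017 d.
At 26.3 °C: 484 / (26.3 − 11.6) = 484 / 14.7 = 32.925 d.
Difference = |41.017 − 32.925| = 8.092 ≈ 8.1 days.

8.1 days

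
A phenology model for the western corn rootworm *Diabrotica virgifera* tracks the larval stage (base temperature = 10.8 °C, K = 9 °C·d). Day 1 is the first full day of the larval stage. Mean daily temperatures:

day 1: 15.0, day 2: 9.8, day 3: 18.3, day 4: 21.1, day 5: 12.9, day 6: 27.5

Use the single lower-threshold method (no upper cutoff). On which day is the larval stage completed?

day 3

Daily DD above 10.8 °C: 4.2, 0.0, 7.5, 10.3, 2.1, 16.7.
Cumulative: 4.2, 4.2, 11.7, 22.0, 24.1, 40.8.
The total first reaches 9 DD on day 3.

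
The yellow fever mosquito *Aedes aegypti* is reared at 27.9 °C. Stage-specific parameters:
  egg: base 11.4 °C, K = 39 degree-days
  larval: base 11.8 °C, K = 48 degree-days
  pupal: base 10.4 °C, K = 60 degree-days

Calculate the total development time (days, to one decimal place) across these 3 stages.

egg: 39 / (27.9 − 11.4) = 39 / 16.5 = 2.364 d.
larval: 48 / (27.9 − 11.8) = 48 / 16.1 = 2.981 d.
pupal: 60 / (27.9 − 10.4) = 60 / 17.5 = 3.429 d.
Sum = 8.774 ≈ 8.8 days.

8.8 days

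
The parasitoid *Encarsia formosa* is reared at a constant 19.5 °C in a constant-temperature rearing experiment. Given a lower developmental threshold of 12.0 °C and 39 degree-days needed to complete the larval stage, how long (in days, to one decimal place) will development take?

Daily accumulation = 19.5 − 12.0 = 7.5 DD/day.
Duration = 39 / 7.5 = 5.200 ≈ 5.2 days.

5.2 days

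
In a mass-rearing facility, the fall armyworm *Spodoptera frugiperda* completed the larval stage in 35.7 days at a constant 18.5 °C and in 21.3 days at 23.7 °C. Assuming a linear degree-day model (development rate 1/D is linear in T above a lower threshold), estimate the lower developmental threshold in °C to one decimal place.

Linear rate model ⇒ the product D·(T − T_b) is constant across temperatures.
35.7·(18.5 − T_b) = 21.3·(23.7 − T_b)
T_b = (35.7·18.5 − 21.3·23.7) / (35.7 − 21.3) = 155.64 / 14.4 = 10.808 °C ≈ 10.8 °C.

10.8 °C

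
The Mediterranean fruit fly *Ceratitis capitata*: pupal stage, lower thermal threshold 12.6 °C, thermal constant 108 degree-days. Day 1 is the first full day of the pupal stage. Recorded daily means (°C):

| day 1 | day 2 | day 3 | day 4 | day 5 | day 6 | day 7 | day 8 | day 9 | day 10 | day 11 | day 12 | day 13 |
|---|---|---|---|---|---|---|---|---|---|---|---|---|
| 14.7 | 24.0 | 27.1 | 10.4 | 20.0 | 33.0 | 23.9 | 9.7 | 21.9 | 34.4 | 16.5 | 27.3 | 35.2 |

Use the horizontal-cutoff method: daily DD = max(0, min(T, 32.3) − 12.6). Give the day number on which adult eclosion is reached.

Daily DD above 12.6 °C (capped at 19.7): 2.1, 11.4, 14.5, 0.0, 7.4, 19.7, 11.3, 0.0, 9.3, 19.7, 3.9, 14.7, 19.7.
Cumulative: 2.1, 13.5, 28.0, 28.0, 35.4, 55.1, 66.4, 66.4, 75.7, 95.4, 99.3, 114.0, 133.7.
The total first reaches 108 DD on day 12.

day 12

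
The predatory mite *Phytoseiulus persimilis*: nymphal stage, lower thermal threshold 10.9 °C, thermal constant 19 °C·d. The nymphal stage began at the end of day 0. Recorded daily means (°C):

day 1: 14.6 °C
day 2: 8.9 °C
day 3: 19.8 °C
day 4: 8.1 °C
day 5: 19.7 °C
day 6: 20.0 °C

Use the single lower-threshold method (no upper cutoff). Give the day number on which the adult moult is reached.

day 5

Daily DD above 10.9 °C: 3.7, 0.0, 8.9, 0.0, 8.8, 9.1.
Cumulative: 3.7, 3.7, 12.6, 12.6, 21.4, 30.5.
The total first reaches 19 DD on day 5.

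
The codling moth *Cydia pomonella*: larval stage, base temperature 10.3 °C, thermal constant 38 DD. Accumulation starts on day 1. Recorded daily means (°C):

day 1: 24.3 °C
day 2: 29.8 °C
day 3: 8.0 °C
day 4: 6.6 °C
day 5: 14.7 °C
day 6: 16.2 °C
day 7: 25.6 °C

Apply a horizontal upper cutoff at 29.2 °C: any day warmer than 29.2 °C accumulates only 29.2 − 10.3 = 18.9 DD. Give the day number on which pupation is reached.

day 6

Daily DD above 10.3 °C (capped at 18.9): 14.0, 18.9, 0.0, 0.0, 4.4, 5.9, 15.3.
Cumulative: 14.0, 32.9, 32.9, 32.9, 37.3, 43.2, 58.5.
The total first reaches 38 DD on day 6.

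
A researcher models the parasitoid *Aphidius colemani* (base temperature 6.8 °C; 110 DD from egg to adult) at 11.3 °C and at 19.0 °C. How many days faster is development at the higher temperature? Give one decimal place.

15.4 days

At 11.3 °C: 110 / (11.3 − 6.8) = 110 / 4.5 = 24.444 d.
At 19.0 °C: 110 / (19.0 − 6.8) = 110 / 12.2 = 9.016 d.
Difference = |24.444 − 9.016| = 15.428 ≈ 15.4 days.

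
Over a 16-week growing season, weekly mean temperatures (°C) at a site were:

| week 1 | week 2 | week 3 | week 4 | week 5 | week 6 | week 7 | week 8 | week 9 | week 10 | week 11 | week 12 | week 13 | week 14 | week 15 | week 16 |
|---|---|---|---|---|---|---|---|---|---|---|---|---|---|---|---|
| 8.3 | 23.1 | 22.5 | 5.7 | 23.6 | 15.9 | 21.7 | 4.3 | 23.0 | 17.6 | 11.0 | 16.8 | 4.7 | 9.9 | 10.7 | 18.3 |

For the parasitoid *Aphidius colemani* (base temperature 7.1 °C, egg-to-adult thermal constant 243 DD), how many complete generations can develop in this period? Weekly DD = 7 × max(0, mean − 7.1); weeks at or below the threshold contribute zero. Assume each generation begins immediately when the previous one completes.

Weekly DD (7 × max(0, T̄ − 7.1)): 8.4, 112.0, 107.8, 0.0, 115.5, 61.6, 102.2, 0.0, 111.3, 73.5, 27.3, 67.9, 0.0, 19.6, 25.2, 78.4.
Season total = 910.7 DD.
Complete generations = ⌊910.7 / 243⌋ = 3.

3 generations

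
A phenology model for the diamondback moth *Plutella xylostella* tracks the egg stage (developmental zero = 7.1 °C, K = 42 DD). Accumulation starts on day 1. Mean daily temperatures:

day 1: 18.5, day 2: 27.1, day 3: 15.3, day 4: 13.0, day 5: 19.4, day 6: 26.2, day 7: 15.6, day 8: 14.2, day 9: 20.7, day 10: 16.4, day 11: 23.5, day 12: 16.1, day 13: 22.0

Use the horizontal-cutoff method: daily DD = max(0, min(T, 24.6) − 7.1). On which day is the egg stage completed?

Daily DD above 7.1 °C (capped at 17.5): 11.4, 17.5, 8.2, 5.9, 12.3, 17.5, 8.5, 7.1, 13.6, 9.3, 16.4, 9.0, 14.9.
Cumulative: 11.4, 28.9, 37.1, 43.0, 55.3, 72.8, 81.3, 88.4, 102.0, 111.3, 127.7, 136.7, 151.6.
The total first reaches 42 DD on day 4.

day 4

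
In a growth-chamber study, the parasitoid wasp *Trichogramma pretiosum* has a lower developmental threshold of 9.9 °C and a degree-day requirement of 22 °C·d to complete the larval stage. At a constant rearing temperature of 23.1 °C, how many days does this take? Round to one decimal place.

1.7 days

Daily accumulation = 23.1 − 9.9 = 13.2 DD/day.
Duration = 22 / 13.2 = 1.667 ≈ 1.7 days.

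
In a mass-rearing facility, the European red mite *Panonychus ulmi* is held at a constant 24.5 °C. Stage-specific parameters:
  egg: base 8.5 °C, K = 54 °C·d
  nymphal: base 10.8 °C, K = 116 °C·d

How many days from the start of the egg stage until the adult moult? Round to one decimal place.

11.8 days

egg: 54 / (24.5 − 8.5) = 54 / 16.0 = 3.375 d.
nymphal: 116 / (24.5 − 10.8) = 116 / 13.7 = 8.467 d.
Sum = 11.842 ≈ 11.8 days.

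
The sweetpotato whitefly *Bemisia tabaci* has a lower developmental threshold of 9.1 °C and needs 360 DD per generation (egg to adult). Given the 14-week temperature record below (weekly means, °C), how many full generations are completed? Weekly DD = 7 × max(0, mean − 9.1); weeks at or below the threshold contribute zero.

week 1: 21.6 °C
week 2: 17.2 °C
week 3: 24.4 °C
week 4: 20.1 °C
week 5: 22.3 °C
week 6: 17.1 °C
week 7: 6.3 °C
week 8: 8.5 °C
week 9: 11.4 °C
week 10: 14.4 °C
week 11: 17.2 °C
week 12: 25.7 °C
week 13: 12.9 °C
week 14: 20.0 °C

2 generations

Weekly DD (7 × max(0, T̄ − 9.1)): 87.5, 56.7, 107.1, 77.0, 92.4, 56.0, 0.0, 0.0, 16.1, 37.1, 56.7, 116.2, 26.6, 76.3.
Season total = 805.7 DD.
Complete generations = ⌊805.7 / 360⌋ = 2.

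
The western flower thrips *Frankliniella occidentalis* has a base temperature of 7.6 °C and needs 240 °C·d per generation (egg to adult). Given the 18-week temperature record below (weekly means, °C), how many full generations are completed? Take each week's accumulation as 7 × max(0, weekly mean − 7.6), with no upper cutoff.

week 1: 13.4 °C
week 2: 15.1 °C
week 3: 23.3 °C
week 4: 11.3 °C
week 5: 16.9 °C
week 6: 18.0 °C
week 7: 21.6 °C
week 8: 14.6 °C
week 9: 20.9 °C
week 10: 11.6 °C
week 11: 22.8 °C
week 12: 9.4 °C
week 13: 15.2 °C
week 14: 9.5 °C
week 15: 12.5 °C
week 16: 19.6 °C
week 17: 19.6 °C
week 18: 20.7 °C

4 generations

Weekly DD (7 × max(0, T̄ − 7.6)): 40.6, 52.5, 109.9, 25.9, 65.1, 72.8, 98.0, 49.0, 93.1, 28.0, 106.4, 12.6, 53.2, 13.3, 34.3, 84.0, 84.0, 91.7.
Season total = 1114.4 DD.
Complete generations = ⌊1114.4 / 240⌋ = 4.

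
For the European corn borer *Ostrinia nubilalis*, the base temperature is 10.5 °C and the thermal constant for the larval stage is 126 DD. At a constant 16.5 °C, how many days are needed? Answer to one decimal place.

21.0 days

Daily accumulation = 16.5 − 10.5 = 6.0 DD/day.
Duration = 126 / 6.0 = 21.000 ≈ 21.0 days.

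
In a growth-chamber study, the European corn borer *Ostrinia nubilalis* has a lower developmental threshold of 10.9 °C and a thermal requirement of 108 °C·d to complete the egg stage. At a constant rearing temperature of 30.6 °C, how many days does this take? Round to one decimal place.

Daily accumulation = 30.6 − 10.9 = 19.7 DD/day.
Duration = 108 / 19.7 = 5.482 ≈ 5.5 days.

5.5 days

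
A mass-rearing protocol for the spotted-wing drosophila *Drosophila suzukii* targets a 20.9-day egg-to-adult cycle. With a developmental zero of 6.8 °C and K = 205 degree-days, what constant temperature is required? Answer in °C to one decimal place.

16.6 °C

Required daily accumulation = 205 / 20.9 = 9.809 DD/day.
T = T_base + 9.809 = 6.8 + 9.809 = 16.609 ≈ 16.6 °C.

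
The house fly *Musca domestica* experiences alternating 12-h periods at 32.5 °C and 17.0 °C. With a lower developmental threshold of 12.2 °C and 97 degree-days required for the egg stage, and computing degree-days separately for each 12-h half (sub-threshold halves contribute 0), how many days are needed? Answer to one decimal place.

7.7 days

Day half: max(0, 32.5 − 12.2) × 0.5 = 20.3 × 0.5 = 10.15 DD.
Night half: max(0, 17.0 − 12.2) × 0.5 = 4.8 × 0.5 = 2.40 DD.
Per 24 h: 12.55 DD/day.
Duration = 97 / 12.55 = 7.729 ≈ 7.7 days.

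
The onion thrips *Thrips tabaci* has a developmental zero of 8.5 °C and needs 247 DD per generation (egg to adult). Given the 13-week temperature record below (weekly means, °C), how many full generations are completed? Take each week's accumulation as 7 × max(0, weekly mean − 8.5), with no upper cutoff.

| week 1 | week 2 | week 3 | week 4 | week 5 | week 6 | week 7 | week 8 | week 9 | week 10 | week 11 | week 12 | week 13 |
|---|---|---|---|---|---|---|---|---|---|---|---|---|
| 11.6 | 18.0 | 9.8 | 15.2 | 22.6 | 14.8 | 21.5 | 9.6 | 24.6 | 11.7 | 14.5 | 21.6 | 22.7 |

3 generations

Weekly DD (7 × max(0, T̄ − 8.5)): 21.7, 66.5, 9.1, 46.9, 98.7, 44.1, 91.0, 7.7, 112.7, 22.4, 42.0, 91.7, 99.4.
Season total = 753.9 DD.
Complete generations = ⌊753.9 / 247⌋ = 3.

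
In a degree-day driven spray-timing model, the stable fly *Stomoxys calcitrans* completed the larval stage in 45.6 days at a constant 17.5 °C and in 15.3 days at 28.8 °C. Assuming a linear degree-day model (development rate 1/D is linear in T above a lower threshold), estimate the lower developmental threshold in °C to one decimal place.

11.8 °C

Under the model K = D·(T − T_b), so D₁·(T₁ − T_b) = D₂·(T₂ − T_b).
45.6·(17.5 − T_b) = 15.3·(28.8 − T_b)
T_b = (45.6·17.5 − 15.3·28.8) / (45.6 − 15.3) = 357.36 / 30.3 = 11.794 °C ≈ 11.8 °C.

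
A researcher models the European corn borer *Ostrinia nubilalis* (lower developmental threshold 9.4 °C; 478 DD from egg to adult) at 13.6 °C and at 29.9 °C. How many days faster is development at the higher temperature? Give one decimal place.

90.5 days

At 13.6 °C: 478 / (13.6 − 9.4) = 478 / 4.2 = 113.810 d.
At 29.9 °C: 478 / (29.9 − 9.4) = 478 / 20.5 = 23.317 d.
Difference = |113.810 − 23.317| = 90.492 ≈ 90.5 days.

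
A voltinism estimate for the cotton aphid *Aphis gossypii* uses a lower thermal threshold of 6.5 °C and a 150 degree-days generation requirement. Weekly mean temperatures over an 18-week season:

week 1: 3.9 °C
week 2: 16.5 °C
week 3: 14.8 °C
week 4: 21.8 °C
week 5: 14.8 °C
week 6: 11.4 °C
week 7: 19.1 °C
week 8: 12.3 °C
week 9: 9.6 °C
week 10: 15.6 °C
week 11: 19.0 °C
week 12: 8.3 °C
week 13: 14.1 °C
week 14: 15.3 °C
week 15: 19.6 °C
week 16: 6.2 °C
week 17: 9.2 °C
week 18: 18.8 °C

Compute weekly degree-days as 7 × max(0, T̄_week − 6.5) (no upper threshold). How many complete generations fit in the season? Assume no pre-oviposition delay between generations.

Weekly DD (7 × max(0, T̄ − 6.5)): 0.0, 70.0, 58.1, 107.1, 58.1, 34.3, 88.2, 40.6, 21.7, 63.7, 87.5, 12.6, 53.2, 61.6, 91.7, 0.0, 18.9, 86.1.
Season total = 953.4 DD.
Complete generations = ⌊953.4 / 150⌋ = 6.

6 generations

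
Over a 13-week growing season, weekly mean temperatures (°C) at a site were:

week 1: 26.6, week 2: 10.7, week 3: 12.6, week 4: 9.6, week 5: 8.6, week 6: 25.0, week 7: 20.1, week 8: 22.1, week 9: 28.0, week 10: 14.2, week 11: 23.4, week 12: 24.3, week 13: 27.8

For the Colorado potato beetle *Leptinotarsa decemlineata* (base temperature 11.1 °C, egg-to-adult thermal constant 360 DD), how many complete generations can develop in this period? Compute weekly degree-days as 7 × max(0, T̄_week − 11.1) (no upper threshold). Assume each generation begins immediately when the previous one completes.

2 generations

Weekly DD (7 × max(0, T̄ − 11.1)): 108.5, 0.0, 10.5, 0.0, 0.0, 97.3, 63.0, 77.0, 118.3, 21.7, 86.1, 92.4, 116.9.
Season total = 791.7 DD.
Complete generations = ⌊791.7 / 360⌋ = 2.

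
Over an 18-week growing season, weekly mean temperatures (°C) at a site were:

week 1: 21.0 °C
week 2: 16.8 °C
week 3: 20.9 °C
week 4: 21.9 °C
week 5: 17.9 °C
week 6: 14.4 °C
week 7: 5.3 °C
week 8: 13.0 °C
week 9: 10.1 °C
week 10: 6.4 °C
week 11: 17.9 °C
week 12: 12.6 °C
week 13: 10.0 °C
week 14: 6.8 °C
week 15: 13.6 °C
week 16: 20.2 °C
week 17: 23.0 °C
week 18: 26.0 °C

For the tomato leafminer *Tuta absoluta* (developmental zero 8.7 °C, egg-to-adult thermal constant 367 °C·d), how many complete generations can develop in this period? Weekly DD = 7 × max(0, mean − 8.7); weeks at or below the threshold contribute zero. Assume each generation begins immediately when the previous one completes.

2 generations

Weekly DD (7 × max(0, T̄ − 8.7)): 86.1, 56.7, 85.4, 92.4, 64.4, 39.9, 0.0, 30.1, 9.8, 0.0, 64.4, 27.3, 9.1, 0.0, 34.3, 80.5, 100.1, 121.1.
Season total = 901.6 DD.
Complete generations = ⌊901.6 / 367⌋ = 2.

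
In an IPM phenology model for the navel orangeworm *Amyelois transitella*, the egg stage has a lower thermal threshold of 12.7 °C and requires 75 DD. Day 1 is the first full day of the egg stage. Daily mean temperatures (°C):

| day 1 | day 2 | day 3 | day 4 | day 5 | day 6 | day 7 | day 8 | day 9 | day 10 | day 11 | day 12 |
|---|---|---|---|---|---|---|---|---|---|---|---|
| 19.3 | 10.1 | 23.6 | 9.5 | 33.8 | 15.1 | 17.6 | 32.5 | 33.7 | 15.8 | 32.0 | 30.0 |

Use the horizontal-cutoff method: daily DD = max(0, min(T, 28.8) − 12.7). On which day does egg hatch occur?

day 10

Daily DD above 12.7 °C (capped at 16.1): 6.6, 0.0, 10.9, 0.0, 16.1, 2.4, 4.9, 16.1, 16.1, 3.1, 16.1, 16.1.
Cumulative: 6.6, 6.6, 17.5, 17.5, 33.6, 36.0, 40.9, 57.0, 73.1, 76.2, 92.3, 108.4.
The total first reaches 75 DD on day 10.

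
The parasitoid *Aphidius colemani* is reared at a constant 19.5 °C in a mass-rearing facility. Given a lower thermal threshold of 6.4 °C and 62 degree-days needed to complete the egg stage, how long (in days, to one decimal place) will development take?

4.7 days

Daily accumulation = 19.5 − 6.4 = 13.1 DD/day.
Duration = 62 / 13.1 = 4.733 ≈ 4.7 days.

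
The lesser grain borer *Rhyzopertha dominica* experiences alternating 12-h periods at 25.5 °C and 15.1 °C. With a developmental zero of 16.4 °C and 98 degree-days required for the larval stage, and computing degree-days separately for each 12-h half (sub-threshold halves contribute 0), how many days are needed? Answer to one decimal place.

Day half: max(0, 25.5 − 16.4) × 0.5 = 9.1 × 0.5 = 4.55 DD.
Night half: max(0, 15.1 − 16.4) × 0.5 = 0.0 × 0.5 = 0.00 DD.
Per 24 h: 4.55 DD/day.
Duration = 98 / 4.55 = 21.538 ≈ 21.5 days.

21.5 days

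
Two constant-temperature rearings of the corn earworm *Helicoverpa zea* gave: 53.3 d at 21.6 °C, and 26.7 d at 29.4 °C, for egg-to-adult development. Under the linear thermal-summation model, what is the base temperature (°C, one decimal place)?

Under the model K = D·(T − T_b), so D₁·(T₁ − T_b) = D₂·(T₂ − T_b).
53.3·(21.6 − T_b) = 26.7·(29.4 − T_b)
T_b = (53.3·21.6 − 26.7·29.4) / (53.3 − 26.7) = 366.30 / 26.6 = 13.771 °C ≈ 13.8 °C.

13.8 °C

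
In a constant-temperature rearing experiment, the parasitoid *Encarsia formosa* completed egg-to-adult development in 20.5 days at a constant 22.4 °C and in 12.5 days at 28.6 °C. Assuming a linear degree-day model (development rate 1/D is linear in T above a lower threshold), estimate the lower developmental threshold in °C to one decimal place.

Equal thermal constants: D₁(T₁ − T_b) = D₂(T₂ − T_b).
20.5·(22.4 − T_b) = 12.5·(28.6 − T_b)
T_b = (20.5·22.4 − 12.5·28.6) / (20.5 − 12.5) = 101.70 / 8.0 = 12.712 °C ≈ 12.7 °C.

12.7 °C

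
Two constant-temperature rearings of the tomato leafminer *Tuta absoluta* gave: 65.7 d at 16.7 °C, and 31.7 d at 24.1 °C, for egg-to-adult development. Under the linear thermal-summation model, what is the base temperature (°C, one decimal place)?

9.8 °C

Equal thermal constants: D₁(T₁ − T_b) = D₂(T₂ − T_b).
65.7·(16.7 − T_b) = 31.7·(24.1 − T_b)
T_b = (65.7·16.7 − 31.7·24.1) / (65.7 − 31.7) = 333.22 / 34.0 = 9.801 °C ≈ 9.8 °C.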